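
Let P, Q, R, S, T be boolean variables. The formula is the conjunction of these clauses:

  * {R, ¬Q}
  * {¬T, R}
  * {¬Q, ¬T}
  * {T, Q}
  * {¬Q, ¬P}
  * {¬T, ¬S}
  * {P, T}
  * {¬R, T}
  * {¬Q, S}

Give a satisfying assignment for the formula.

P = True, Q = False, R = True, S = False, T = True

Check each clause:
  1. {¬Q, R} — R is true.
  2. {R, ¬T} — R is true.
  3. {¬T, ¬Q} — ¬Q is true.
  4. {Q, T} — T is true.
  5. {¬Q, ¬P} — ¬Q is true.
  6. {¬S, ¬T} — ¬S is true.
  7. {T, P} — P is true.
  8. {T, ¬R} — T is true.
  9. {¬Q, S} — ¬Q is true.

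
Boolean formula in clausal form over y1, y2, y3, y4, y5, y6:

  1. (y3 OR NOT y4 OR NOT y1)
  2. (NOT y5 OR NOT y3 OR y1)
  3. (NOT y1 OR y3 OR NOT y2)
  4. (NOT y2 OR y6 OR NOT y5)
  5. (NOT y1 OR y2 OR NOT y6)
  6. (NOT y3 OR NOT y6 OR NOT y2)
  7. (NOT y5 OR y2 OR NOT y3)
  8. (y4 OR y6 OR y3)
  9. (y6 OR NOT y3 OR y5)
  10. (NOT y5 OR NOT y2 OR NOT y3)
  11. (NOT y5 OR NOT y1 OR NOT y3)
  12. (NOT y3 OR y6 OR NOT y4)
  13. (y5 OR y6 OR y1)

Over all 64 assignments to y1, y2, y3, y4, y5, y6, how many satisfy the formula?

11

Split on y3, then y5.
  y3=T, y5=T: a clause becomes empty — 0.
  y3=T, y5=F: remaining (y1,y2,y4,y6) ∈ {(F,F,F,T); (F,F,T,T)} — 2.
  y3=F, y5=T: 5 of the 16 assignments to (y1,y2,y4,y6) work.
  y3=F, y5=F: remaining (y1,y2,y4,y6) ∈ {(F,F,F,T); (F,F,T,T); (F,T,F,T); (F,T,T,T)} — 4.
Total: 0 + 2 + 5 + 4 = 11.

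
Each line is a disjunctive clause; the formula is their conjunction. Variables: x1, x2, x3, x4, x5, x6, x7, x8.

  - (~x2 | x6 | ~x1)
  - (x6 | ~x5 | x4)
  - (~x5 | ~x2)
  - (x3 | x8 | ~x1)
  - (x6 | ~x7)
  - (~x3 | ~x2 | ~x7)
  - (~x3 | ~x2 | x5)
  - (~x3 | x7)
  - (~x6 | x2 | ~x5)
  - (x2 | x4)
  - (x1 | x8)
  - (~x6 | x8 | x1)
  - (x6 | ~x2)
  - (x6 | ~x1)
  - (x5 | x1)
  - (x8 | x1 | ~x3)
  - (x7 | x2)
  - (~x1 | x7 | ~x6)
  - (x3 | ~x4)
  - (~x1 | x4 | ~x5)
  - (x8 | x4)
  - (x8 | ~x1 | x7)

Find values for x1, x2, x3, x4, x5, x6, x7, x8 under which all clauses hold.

x1=True  x2=True  x3=False  x4=False  x5=False  x6=True  x7=True  x8=True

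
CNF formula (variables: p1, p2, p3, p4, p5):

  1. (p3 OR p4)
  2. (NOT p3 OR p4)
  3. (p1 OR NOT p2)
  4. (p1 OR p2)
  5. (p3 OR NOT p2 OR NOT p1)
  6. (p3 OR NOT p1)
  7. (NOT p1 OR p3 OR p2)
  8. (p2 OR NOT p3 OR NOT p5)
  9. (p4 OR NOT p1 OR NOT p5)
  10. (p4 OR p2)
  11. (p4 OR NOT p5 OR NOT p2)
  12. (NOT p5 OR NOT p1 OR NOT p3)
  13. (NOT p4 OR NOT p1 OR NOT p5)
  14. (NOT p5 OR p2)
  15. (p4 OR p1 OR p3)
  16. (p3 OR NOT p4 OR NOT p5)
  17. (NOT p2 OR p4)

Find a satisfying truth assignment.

p1=True, p2=True, p3=True, p4=True, p5=False

Check each clause:
  1. (p3 OR p4) — p3 is true.
  2. (NOT p3 OR p4) — p4 is true.
  3. (NOT p2 OR p1) — p1 is true.
  4. (p1 OR p2) — p1 is true.
  5. (NOT p2 OR NOT p1 OR p3) — p3 is true.
  6. (NOT p1 OR p3) — p3 is true.
  7. (p2 OR NOT p1 OR p3) — p2 is true.
  8. (NOT p5 OR p2 OR NOT p3) — p2 is true.
  9. (NOT p5 OR p4 OR NOT p1) — NOT p5 is true.
  10. (p2 OR p4) — p2 is true.
  11. (NOT p2 OR NOT p5 OR p4) — NOT p5 is true.
  12. (NOT p1 OR NOT p5 OR NOT p3) — NOT p5 is true.
  13. (NOT p5 OR NOT p4 OR NOT p1) — NOT p5 is true.
  14. (NOT p5 OR p2) — p2 is true.
  15. (p1 OR p4 OR p3) — p1 is true.
  16. (p3 OR NOT p5 OR NOT p4) — p3 is true.
  17. (NOT p2 OR p4) — p4 is true.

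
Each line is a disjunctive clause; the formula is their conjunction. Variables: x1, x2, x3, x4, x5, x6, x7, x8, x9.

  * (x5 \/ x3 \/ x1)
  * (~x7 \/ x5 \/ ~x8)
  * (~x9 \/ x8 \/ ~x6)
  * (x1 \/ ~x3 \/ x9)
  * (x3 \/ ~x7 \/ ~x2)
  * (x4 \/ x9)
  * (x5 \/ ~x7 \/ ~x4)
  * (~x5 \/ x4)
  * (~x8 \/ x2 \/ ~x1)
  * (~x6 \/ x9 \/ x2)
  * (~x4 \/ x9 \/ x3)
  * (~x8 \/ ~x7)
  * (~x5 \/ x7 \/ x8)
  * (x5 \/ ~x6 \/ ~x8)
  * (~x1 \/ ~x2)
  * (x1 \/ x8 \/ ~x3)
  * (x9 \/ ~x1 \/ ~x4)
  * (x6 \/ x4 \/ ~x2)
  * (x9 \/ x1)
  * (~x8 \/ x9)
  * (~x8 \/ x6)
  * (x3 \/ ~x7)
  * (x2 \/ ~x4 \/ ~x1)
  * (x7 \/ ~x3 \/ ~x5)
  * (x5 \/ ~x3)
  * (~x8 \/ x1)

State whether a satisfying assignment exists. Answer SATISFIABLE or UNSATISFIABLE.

Branch on x1: take x1 = True.
  then x2 is forced to False.
  then x8 is forced to False.
  then x4 is forced to False.
  then x9 is forced to True.
  then x6 is forced to False.
  then x5 is forced to False.
  then x3 is forced to False.
  then x7 is forced to False.
So x1=1, x2=0, x3=0, x4=0, x5=0, x6=0, x7=0, x8=0, x9=1 is a satisfying assignment.

SATISFIABLE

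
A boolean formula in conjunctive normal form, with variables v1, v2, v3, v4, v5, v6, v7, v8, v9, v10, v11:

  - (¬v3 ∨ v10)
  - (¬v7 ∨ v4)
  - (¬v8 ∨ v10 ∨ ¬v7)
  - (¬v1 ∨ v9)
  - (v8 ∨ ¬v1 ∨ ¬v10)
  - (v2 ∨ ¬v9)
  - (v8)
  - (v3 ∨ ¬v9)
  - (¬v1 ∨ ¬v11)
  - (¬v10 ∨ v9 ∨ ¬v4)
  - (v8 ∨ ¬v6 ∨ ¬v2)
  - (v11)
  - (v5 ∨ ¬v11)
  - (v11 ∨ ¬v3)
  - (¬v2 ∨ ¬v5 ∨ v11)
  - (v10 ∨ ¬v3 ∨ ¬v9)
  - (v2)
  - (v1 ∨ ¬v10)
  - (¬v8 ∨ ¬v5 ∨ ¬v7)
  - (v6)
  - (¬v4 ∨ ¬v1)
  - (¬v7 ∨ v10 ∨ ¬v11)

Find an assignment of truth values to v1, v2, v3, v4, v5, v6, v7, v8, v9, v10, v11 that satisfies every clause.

Unit propagation: (v8) forces v8 = True.
(v11) is a unit clause, so v11 = True.
(¬v1) is a unit clause, so v1 = False.
(v5) is a unit clause, so v5 = True.
(v2) is a unit clause, so v2 = True.
The clause (¬v10) is unit: v10 must be False.
Unit propagation: (¬v3) forces v3 = False.
The clause (¬v7) is unit: v7 must be False.
Unit propagation: (¬v9) forces v9 = False.
Unit propagation: (v6) forces v6 = True.
v4 is now unconstrained; take v4 = True.
Check each clause:
  1. (¬v3 ∨ v10) — ¬v3 is true.
  2. (v4 ∨ ¬v7) — ¬v7 is true.
  3. (¬v7 ∨ v10 ∨ ¬v8) — ¬v7 is true.
  4. (v9 ∨ ¬v1) — ¬v1 is true.
  5. (¬v10 ∨ v8 ∨ ¬v1) — v8 is true.
  6. (¬v9 ∨ v2) — v2 is true.
  7. (v8) — v8 is true.
  8. (v3 ∨ ¬v9) — ¬v9 is true.
  9. (¬v11 ∨ ¬v1) — ¬v1 is true.
  10. (¬v10 ∨ ¬v4 ∨ v9) — ¬v10 is true.
  11. (¬v2 ∨ v8 ∨ ¬v6) — v8 is true.
  12. (v11) — v11 is true.
  13. (¬v11 ∨ v5) — v5 is true.
  14. (v11 ∨ ¬v3) — v11 is true.
  15. (¬v5 ∨ v11 ∨ ¬v2) — v11 is true.
  16. (¬v9 ∨ ¬v3 ∨ v10) — ¬v3 is true.
  17. (v2) — v2 is true.
  18. (¬v10 ∨ v1) — ¬v10 is true.
  19. (¬v5 ∨ ¬v7 ∨ ¬v8) — ¬v7 is true.
  20. (v6) — v6 is true.
  21. (¬v1 ∨ ¬v4) — ¬v1 is true.
  22. (¬v11 ∨ ¬v7 ∨ v10) — ¬v7 is true.

v1 = F, v2 = T, v3 = F, v4 = T, v5 = T, v6 = T, v7 = F, v8 = T, v9 = F, v10 = F, v11 = T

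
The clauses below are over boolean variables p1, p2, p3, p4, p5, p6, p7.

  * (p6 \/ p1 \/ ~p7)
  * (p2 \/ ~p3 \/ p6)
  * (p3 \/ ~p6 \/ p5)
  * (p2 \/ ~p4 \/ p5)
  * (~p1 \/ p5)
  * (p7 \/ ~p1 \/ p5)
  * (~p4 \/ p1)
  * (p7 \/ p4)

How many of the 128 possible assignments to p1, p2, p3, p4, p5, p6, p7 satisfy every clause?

27

Case analysis on p1 and p5:
  p1=T, p5=T: 21 of the 32 assignments to (p2,p3,p4,p6,p7) work.
  p1=T, p5=F: a clause becomes empty — 0.
  p1=F, p5=T: remaining (p2,p3,p4,p6,p7) ∈ {(F,F,F,T,T); (F,T,F,T,T); (T,F,F,T,T); (T,T,F,T,T)} — 4.
  p1=F, p5=F: remaining (p2,p3,p4,p6,p7) ∈ {(F,T,F,T,T); (T,T,F,T,T)} — 2.
Total: 21 + 0 + 4 + 2 = 27.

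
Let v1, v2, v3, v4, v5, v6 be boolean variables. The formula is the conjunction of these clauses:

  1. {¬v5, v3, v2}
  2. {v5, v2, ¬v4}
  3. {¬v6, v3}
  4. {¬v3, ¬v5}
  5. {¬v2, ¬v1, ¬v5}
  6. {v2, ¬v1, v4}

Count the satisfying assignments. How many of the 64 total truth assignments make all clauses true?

17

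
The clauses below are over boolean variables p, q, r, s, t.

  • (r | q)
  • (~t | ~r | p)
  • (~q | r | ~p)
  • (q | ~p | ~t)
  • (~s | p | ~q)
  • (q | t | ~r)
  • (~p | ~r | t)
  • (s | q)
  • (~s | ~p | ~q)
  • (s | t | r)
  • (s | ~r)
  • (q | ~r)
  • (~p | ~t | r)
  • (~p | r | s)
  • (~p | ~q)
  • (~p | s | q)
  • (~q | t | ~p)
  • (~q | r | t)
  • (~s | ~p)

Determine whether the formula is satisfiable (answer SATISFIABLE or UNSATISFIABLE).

SATISFIABLE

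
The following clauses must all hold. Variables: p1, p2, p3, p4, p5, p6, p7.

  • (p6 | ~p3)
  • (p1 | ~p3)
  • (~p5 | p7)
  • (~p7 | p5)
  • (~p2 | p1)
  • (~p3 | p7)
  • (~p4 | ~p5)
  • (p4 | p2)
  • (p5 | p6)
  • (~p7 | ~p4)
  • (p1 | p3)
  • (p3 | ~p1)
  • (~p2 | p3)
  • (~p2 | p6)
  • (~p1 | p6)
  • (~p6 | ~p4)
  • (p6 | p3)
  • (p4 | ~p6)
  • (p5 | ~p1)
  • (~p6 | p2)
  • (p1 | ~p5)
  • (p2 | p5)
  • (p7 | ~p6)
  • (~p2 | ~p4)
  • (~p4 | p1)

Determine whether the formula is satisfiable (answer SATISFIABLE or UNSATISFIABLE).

UNSATISFIABLE

p6 = True:
  propagation gives p4=False; an empty clause results — contradiction.
p6 = False:
  propagation gives p3=False; an empty clause results — contradiction.
Every branch closes, so no satisfying assignment exists.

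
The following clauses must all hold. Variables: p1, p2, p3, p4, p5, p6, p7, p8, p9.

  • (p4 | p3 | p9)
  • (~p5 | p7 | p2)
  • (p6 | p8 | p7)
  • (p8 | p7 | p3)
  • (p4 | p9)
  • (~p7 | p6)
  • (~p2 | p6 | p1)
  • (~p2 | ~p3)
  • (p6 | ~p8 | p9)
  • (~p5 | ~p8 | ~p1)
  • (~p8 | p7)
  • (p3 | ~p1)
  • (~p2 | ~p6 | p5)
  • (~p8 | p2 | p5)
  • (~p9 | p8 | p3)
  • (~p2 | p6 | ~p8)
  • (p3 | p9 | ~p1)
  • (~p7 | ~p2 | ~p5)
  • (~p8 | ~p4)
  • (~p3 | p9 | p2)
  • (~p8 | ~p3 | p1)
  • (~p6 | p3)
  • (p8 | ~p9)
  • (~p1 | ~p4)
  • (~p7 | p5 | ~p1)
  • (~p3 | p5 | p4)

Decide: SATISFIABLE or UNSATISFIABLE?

UNSATISFIABLE

p8 = True:
  propagation gives p7=True, p6=True, p4=False, p9=True; an empty clause results — contradiction.
p8 = False:
  p2 = True:
    propagation gives p6=True, p3=False; an empty clause results — contradiction.
  p2 = False:
    propagation gives p3=False, p7=True, p6=True; an empty clause results — contradiction.
Every branch closes, so no satisfying assignment exists.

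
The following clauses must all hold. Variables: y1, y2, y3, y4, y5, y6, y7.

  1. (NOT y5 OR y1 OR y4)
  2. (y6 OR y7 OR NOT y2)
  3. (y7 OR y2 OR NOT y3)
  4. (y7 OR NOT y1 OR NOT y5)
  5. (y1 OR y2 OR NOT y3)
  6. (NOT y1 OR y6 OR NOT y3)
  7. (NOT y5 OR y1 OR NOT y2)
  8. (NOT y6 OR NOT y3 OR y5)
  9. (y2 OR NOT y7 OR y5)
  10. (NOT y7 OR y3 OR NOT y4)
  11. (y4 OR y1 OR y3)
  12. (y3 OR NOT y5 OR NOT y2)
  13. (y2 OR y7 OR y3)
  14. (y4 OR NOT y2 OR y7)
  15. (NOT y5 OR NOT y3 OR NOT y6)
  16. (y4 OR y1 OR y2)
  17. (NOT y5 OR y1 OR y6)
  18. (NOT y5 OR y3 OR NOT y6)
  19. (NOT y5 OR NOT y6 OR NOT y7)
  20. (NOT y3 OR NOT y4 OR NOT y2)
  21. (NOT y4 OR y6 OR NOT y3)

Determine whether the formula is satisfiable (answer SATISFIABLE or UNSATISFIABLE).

Set y1 = True and propagate.
For the remaining variables, y2 = False, y3 = False, y4 = False, y5 = True, y6 = False, y7 = True works.
So y1=T  y2=F  y3=F  y4=F  y5=T  y6=F  y7=T is a satisfying assignment.

SATISFIABLE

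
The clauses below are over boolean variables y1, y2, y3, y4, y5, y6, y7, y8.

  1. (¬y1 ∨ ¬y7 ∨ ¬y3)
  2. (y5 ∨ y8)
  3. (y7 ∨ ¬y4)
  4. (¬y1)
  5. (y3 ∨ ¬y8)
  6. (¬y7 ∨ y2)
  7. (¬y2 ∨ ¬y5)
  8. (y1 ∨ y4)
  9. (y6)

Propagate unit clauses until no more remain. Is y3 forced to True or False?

True

(¬y1) is a unit clause: y1 = False.
In (y1 ∨ y4), y1 is now false; y4 must hold, so y4 = True.
From (y7 ∨ ¬y4) and y4 = True: y7 = True.
From (y2 ∨ ¬y7) and y7 = True: y2 = True.
From (¬y5 ∨ ¬y2) and y2 = True: y5 = False.
From (y8 ∨ y5) and y5 = False: y8 = True.
(y3 ∨ ¬y8): since y8 = True, the clause reduces to (y3). y3 = True.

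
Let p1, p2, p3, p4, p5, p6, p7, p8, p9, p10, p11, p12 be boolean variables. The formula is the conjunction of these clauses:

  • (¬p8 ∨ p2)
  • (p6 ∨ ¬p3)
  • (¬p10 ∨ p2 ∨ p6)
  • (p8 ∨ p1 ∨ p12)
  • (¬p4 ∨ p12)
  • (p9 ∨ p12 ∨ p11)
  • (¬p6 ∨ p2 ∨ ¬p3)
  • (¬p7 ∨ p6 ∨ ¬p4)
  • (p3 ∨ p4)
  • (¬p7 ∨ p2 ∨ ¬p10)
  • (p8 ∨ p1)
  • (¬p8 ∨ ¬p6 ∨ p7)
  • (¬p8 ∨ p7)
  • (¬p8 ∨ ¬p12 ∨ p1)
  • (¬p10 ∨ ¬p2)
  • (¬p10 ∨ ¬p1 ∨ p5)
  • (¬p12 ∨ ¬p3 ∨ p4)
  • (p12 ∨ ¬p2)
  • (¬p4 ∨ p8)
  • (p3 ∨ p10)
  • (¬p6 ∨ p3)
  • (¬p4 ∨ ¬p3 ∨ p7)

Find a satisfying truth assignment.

Try p1 = True.
Set p2 = True and propagate.
  then p10 is forced to False.
  then p12 is forced to True.
  then p3 is forced to True.
  then p6 is forced to True.
  then p4 is forced to True.
  then p8 is forced to True.
  then p7 is forced to True.
p5, p9, p11 are now unconstrained; take p5 = False, p9 = False, p11 = False.
Every clause has at least one true literal under this assignment.

p1 = True, p2 = True, p3 = True, p4 = True, p5 = False, p6 = True, p7 = True, p8 = True, p9 = False, p10 = False, p11 = False, p12 = True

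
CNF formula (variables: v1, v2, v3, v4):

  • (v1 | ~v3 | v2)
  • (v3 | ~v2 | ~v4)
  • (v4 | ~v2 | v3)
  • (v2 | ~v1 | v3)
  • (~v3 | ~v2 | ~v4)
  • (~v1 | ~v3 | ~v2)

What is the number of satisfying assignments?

The models are:
  v1=F v2=F v3=F v4=F
  v1=F v2=F v3=F v4=T
  v1=F v2=T v3=T v4=F
  v1=T v2=F v3=T v4=F
  v1=T v2=F v3=T v4=T
Count: 5.

5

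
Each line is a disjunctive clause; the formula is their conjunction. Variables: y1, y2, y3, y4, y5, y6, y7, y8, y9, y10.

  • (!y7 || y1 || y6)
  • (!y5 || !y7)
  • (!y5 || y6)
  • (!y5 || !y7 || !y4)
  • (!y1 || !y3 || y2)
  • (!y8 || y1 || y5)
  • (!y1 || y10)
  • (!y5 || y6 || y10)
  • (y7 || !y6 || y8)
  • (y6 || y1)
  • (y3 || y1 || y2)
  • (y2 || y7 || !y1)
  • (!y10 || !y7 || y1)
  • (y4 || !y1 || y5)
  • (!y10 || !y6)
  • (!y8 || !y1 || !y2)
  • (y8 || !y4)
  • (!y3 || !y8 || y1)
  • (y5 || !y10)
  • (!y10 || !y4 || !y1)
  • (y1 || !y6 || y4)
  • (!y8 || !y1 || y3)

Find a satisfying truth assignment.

y1=False  y2=True  y3=False  y4=True  y5=True  y6=True  y7=False  y8=True  y9=False  y10=False

Check each clause:
  1. (y6 || !y7 || y1) — !y7 is true.
  2. (!y5 || !y7) — !y7 is true.
  3. (!y5 || y6) — y6 is true.
  4. (!y5 || !y4 || !y7) — !y7 is true.
  5. (!y1 || !y3 || y2) — y2 is true.
  6. (!y8 || y5 || y1) — y5 is true.
  7. (!y1 || y10) — !y1 is true.
  8. (y10 || !y5 || y6) — y6 is true.
  9. (!y6 || y7 || y8) — y8 is true.
  10. (y1 || y6) — y6 is true.
  11. (y1 || y3 || y2) — y2 is true.
  12. (y7 || !y1 || y2) — y2 is true.
  13. (!y10 || !y7 || y1) — !y7 is true.
  14. (!y1 || y4 || y5) — y4 is true.
  15. (!y10 || !y6) — !y10 is true.
  16. (!y1 || !y2 || !y8) — !y1 is true.
  17. (y8 || !y4) — y8 is true.
  18. (y1 || !y3 || !y8) — !y3 is true.
  19. (!y10 || y5) — y5 is true.
  20. (!y4 || !y1 || !y10) — !y1 is true.
  21. (!y6 || y4 || y1) — y4 is true.
  22. (!y1 || y3 || !y8) — !y1 is true.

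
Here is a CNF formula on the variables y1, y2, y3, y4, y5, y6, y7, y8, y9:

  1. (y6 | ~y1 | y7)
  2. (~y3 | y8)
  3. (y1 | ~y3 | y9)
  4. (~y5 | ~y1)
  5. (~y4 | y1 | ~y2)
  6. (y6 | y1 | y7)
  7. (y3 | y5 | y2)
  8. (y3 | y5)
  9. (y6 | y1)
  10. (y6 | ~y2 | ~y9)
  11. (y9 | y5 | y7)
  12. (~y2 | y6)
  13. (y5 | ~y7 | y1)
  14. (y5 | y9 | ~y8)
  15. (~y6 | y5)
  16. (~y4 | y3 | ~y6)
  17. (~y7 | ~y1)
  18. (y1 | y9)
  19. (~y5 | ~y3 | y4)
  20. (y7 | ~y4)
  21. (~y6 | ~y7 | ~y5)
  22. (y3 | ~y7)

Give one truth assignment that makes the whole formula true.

y1=False, y2=True, y3=False, y4=False, y5=True, y6=True, y7=False, y8=True, y9=True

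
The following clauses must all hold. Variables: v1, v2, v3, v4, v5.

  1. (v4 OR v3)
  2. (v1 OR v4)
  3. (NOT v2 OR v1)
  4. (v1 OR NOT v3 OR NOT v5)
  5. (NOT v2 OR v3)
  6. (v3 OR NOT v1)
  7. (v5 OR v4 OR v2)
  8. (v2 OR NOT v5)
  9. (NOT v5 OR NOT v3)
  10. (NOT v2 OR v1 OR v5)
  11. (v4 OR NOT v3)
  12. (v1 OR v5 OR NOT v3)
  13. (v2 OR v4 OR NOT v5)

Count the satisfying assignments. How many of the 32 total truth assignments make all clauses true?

The models are:
  v1=0 v2=0 v3=0 v4=1 v5=0
  v1=1 v2=0 v3=1 v4=1 v5=0
  v1=1 v2=1 v3=1 v4=1 v5=0
Count: 3.

3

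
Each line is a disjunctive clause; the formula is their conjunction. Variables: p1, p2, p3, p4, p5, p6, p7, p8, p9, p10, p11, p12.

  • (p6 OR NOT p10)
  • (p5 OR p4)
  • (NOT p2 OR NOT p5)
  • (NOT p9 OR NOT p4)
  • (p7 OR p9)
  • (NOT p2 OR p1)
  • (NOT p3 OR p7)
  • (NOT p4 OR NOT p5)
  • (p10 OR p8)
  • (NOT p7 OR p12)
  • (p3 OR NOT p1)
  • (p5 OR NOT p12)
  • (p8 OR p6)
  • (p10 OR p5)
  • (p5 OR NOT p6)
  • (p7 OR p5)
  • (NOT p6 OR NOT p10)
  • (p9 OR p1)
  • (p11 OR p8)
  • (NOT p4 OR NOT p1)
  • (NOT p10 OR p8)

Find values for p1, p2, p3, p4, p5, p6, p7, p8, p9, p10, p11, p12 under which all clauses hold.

p1 = F, p2 = F, p3 = F, p4 = F, p5 = T, p6 = F, p7 = T, p8 = T, p9 = T, p10 = F, p11 = T, p12 = T

Check each clause:
  1. (NOT p10 OR p6) — NOT p10 is true.
  2. (p4 OR p5) — p5 is true.
  3. (NOT p5 OR NOT p2) — NOT p2 is true.
  4. (NOT p4 OR NOT p9) — NOT p4 is true.
  5. (p9 OR p7) — p9 is true.
  6. (p1 OR NOT p2) — NOT p2 is true.
  7. (NOT p3 OR p7) — NOT p3 is true.
  8. (NOT p4 OR NOT p5) — NOT p4 is true.
  9. (p8 OR p10) — p8 is true.
  10. (p12 OR NOT p7) — p12 is true.
  11. (NOT p1 OR p3) — NOT p1 is true.
  12. (p5 OR NOT p12) — p5 is true.
  13. (p6 OR p8) — p8 is true.
  14. (p5 OR p10) — p5 is true.
  15. (p5 OR NOT p6) — NOT p6 is true.
  16. (p7 OR p5) — p5 is true.
  17. (NOT p10 OR NOT p6) — NOT p6 is true.
  18. (p1 OR p9) — p9 is true.
  19. (p11 OR p8) — p8 is true.
  20. (NOT p1 OR NOT p4) — NOT p4 is true.
  21. (NOT p10 OR p8) — p8 is true.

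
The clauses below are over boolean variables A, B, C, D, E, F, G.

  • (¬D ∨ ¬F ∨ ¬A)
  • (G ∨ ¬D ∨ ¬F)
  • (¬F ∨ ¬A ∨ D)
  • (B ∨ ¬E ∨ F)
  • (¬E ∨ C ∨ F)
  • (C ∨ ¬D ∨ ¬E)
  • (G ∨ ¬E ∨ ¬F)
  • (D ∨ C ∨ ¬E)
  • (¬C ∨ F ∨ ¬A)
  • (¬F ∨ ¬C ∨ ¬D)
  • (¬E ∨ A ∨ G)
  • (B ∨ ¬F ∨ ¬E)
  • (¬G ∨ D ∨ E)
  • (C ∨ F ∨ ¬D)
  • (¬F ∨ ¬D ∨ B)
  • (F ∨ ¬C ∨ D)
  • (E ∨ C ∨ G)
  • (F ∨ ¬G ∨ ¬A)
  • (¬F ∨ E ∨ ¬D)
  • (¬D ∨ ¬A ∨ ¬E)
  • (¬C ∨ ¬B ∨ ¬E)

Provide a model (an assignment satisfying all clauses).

A=F  B=T  C=T  D=T  E=F  F=F  G=F

Check each clause:
  1. (¬F ∨ ¬A ∨ ¬D) — ¬F is true.
  2. (¬D ∨ ¬F ∨ G) — ¬F is true.
  3. (¬A ∨ ¬F ∨ D) — ¬F is true.
  4. (F ∨ ¬E ∨ B) — B is true.
  5. (F ∨ C ∨ ¬E) — C is true.
  6. (¬D ∨ C ∨ ¬E) — C is true.
  7. (G ∨ ¬E ∨ ¬F) — ¬F is true.
  8. (¬E ∨ D ∨ C) — C is true.
  9. (F ∨ ¬A ∨ ¬C) — ¬A is true.
  10. (¬C ∨ ¬D ∨ ¬F) — ¬F is true.
  11. (G ∨ ¬E ∨ A) — ¬E is true.
  12. (B ∨ ¬E ∨ ¬F) — B is true.
  13. (¬G ∨ E ∨ D) — ¬G is true.
  14. (F ∨ C ∨ ¬D) — C is true.
  15. (¬F ∨ ¬D ∨ B) — B is true.
  16. (¬C ∨ F ∨ D) — D is true.
  17. (E ∨ C ∨ G) — C is true.
  18. (¬A ∨ ¬G ∨ F) — ¬G is true.
  19. (¬D ∨ E ∨ ¬F) — ¬F is true.
  20. (¬E ∨ ¬A ∨ ¬D) — ¬E is true.
  21. (¬E ∨ ¬B ∨ ¬C) — ¬E is true.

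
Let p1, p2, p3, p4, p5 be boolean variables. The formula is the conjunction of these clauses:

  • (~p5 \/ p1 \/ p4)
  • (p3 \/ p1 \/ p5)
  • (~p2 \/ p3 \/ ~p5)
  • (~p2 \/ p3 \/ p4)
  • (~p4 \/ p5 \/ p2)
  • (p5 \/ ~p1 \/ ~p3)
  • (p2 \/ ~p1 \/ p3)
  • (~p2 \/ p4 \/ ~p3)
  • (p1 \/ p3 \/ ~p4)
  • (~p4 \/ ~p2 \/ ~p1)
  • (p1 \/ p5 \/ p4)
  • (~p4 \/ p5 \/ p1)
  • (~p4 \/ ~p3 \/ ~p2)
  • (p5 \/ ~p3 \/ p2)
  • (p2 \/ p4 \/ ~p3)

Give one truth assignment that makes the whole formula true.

p1=F, p2=F, p3=T, p4=T, p5=T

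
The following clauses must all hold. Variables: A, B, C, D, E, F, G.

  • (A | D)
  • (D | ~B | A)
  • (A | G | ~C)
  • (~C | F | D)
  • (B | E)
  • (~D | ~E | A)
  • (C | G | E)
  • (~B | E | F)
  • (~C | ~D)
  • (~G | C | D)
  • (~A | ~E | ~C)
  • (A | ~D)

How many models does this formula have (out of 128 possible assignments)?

Case analysis on D and A:
  D=1, A=1: 9 of the 32 assignments to (B,C,E,F,G) work.
  D=1, A=0: a clause becomes empty — 0.
  D=0, A=1: 6 of the 32 assignments to (B,C,E,F,G) work.
  D=0, A=0: a clause becomes empty — 0.
Total: 9 + 0 + 6 + 0 = 15.

15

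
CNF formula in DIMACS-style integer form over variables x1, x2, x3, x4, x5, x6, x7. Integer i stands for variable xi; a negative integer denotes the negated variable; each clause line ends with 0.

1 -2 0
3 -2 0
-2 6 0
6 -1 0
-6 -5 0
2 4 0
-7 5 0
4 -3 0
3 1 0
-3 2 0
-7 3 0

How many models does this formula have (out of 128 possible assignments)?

2

The models are:
  x1=T x2=F x3=F x4=T x5=F x6=T x7=F
  x1=T x2=T x3=T x4=T x5=F x6=T x7=F
Count: 2.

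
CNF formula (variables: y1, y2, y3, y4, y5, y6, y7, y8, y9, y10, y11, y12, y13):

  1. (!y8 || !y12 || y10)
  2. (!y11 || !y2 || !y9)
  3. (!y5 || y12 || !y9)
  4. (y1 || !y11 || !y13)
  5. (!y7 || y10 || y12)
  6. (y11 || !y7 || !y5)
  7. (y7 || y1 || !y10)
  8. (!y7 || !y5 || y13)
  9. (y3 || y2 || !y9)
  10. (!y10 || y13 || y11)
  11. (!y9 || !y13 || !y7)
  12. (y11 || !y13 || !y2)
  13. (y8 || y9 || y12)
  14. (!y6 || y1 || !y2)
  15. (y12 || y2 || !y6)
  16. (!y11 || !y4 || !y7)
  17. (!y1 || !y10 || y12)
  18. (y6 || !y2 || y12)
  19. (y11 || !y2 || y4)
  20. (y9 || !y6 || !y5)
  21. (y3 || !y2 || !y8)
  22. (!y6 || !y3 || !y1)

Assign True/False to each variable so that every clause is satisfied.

y1=T, y2=F, y3=F, y4=T, y5=T, y6=F, y7=F, y8=T, y9=F, y10=F, y11=F, y12=F, y13=T

Check each clause:
  1. (y10 || !y8 || !y12) — !y12 is true.
  2. (!y2 || !y9 || !y11) — !y11 is true.
  3. (y12 || !y9 || !y5) — !y9 is true.
  4. (y1 || !y13 || !y11) — y1 is true.
  5. (y12 || y10 || !y7) — !y7 is true.
  6. (y11 || !y7 || !y5) — !y7 is true.
  7. (y1 || !y10 || y7) — y1 is true.
  8. (!y5 || !y7 || y13) — !y7 is true.
  9. (y2 || !y9 || y3) — !y9 is true.
  10. (y13 || !y10 || y11) — y13 is true.
  11. (!y9 || !y7 || !y13) — !y7 is true.
  12. (y11 || !y13 || !y2) — !y2 is true.
  13. (y12 || y9 || y8) — y8 is true.
  14. (!y2 || y1 || !y6) — y1 is true.
  15. (y2 || !y6 || y12) — !y6 is true.
  16. (!y4 || !y11 || !y7) — !y7 is true.
  17. (!y1 || !y10 || y12) — !y10 is true.
  18. (!y2 || y12 || y6) — !y2 is true.
  19. (!y2 || y11 || y4) — y4 is true.
  20. (!y5 || !y6 || y9) — !y6 is true.
  21. (!y8 || !y2 || y3) — !y2 is true.
  22. (!y1 || !y3 || !y6) — !y6 is true.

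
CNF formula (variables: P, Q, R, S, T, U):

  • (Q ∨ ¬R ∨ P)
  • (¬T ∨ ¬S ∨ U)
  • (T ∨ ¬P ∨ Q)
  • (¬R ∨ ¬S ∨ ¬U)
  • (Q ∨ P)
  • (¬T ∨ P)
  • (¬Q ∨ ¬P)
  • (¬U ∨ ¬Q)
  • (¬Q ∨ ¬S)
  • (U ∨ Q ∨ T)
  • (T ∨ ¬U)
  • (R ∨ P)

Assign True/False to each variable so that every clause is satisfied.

Set P = True and propagate.
  then Q is forced to False.
  then T is forced to True.
Try R = False.
Try S = True.
  then U is forced to True.
Every clause has at least one true literal under this assignment.

P = T  Q = F  R = F  S = T  T = T  U = T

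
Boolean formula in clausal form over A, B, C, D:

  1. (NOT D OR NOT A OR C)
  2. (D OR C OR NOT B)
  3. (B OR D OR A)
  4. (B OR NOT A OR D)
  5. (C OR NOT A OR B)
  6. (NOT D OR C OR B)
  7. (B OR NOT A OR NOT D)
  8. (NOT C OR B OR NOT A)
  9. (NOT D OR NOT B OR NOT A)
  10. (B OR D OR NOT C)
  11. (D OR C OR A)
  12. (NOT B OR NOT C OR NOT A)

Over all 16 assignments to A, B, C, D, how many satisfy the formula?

4

Satisfying assignments:
  A=F B=F C=T D=T
  A=F B=T C=F D=T
  A=F B=T C=T D=F
  A=F B=T C=T D=T
Count: 4.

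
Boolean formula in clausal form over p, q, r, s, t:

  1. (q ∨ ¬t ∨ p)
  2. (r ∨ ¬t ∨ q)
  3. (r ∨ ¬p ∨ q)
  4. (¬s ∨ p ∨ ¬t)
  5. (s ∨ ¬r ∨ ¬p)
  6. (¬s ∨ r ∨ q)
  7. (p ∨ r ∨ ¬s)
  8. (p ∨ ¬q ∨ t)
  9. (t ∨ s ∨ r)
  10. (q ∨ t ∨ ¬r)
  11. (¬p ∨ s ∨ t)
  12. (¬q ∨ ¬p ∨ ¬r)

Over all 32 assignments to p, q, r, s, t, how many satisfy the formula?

6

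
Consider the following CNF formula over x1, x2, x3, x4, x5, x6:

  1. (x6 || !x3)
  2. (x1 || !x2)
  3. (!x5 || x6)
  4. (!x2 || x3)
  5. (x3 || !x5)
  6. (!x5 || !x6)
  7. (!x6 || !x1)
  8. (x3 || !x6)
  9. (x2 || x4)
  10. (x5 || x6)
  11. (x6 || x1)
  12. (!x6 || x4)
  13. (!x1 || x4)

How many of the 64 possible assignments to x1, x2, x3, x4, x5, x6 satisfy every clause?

1

Satisfying assignments:
  x1=F x2=F x3=T x4=T x5=F x6=T
Count: 1.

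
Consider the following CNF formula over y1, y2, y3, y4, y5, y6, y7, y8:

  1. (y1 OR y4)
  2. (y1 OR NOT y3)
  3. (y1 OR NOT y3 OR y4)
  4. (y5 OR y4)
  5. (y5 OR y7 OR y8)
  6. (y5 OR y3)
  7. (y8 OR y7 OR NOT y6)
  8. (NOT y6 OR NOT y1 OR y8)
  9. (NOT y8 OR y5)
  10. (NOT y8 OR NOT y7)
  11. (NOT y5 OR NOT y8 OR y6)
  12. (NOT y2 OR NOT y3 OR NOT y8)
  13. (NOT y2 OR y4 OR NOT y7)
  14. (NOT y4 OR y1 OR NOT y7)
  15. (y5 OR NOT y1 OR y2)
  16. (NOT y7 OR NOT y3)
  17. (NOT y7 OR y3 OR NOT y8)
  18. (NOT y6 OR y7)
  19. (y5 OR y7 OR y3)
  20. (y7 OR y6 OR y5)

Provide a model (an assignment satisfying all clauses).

Set y1 = True and propagate.
Set y2 = False and propagate.
  then y5 is forced to True.
Set y3 = True and propagate.
  then y7 is forced to False.
  then y6 is forced to False.
  then y8 is forced to False.
y4 is now unconstrained; take y4 = True.
Check each clause:
  1. (y1 OR y4) — y1 is true.
  2. (y1 OR NOT y3) — y1 is true.
  3. (y1 OR NOT y3 OR y4) — y1 is true.
  4. (y5 OR y4) — y4 is true.
  5. (y8 OR y5 OR y7) — y5 is true.
  6. (y5 OR y3) — y3 is true.
  7. (y8 OR NOT y6 OR y7) — NOT y6 is true.
  8. (y8 OR NOT y6 OR NOT y1) — NOT y6 is true.
  9. (NOT y8 OR y5) — NOT y8 is true.
  10. (NOT y7 OR NOT y8) — NOT y8 is true.
  11. (NOT y5 OR NOT y8 OR y6) — NOT y8 is true.
  12. (NOT y3 OR NOT y2 OR NOT y8) — NOT y8 is true.
  13. (y4 OR NOT y7 OR NOT y2) — NOT y7 is true.
  14. (NOT y4 OR NOT y7 OR y1) — NOT y7 is true.
  15. (y5 OR NOT y1 OR y2) — y5 is true.
  16. (NOT y7 OR NOT y3) — NOT y7 is true.
  17. (NOT y7 OR y3 OR NOT y8) — NOT y8 is true.
  18. (NOT y6 OR y7) — NOT y6 is true.
  19. (y7 OR y3 OR y5) — y3 is true.
  20. (y5 OR y6 OR y7) — y5 is true.

y1 = T, y2 = F, y3 = T, y4 = T, y5 = T, y6 = F, y7 = F, y8 = F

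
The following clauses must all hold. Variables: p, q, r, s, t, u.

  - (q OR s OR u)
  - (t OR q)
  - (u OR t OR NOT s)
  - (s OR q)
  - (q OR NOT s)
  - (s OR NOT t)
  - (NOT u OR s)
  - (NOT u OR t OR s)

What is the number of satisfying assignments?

16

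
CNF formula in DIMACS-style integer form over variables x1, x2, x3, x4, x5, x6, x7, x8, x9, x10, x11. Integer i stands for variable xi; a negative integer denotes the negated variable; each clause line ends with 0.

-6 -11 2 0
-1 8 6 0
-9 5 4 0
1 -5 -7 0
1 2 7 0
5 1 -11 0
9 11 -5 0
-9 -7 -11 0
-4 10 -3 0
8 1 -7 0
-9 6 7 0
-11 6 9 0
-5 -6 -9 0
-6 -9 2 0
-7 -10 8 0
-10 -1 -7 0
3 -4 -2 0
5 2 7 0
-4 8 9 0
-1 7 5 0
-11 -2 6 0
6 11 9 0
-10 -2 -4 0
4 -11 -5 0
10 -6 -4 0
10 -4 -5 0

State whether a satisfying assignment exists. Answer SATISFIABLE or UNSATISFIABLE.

Pure literal: x8 appears only positively; assign x8 = True.
Set x1 = False and propagate.
Branch on x2: take x2 = True.
For the remaining variables, x3 = False, x4 = False, x5 = False, x6 = True, x7 = False, x9 = False, x10 = False, x11 = False works.
So x1=0  x2=1  x3=0  x4=0  x5=0  x6=1  x7=0  x8=1  x9=0  x10=0  x11=0 is a satisfying assignment.

SATISFIABLE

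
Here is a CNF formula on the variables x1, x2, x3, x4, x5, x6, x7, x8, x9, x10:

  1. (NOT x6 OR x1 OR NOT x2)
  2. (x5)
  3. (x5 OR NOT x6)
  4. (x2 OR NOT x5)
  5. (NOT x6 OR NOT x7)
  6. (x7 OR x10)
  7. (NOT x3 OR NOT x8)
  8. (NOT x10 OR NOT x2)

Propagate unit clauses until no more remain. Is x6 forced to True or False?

False

(x5) is a unit clause: x5 = True.
(NOT x5 OR x2) with x5 = True leaves only x2, so x2 = True.
In (NOT x10 OR NOT x2), NOT x2 is now false; NOT x10 must hold, so x10 = False.
In (x7 OR x10), x10 is now false; x7 must hold, so x7 = True.
(NOT x7 OR NOT x6): since x7 = True, the clause reduces to (NOT x6). x6 = False.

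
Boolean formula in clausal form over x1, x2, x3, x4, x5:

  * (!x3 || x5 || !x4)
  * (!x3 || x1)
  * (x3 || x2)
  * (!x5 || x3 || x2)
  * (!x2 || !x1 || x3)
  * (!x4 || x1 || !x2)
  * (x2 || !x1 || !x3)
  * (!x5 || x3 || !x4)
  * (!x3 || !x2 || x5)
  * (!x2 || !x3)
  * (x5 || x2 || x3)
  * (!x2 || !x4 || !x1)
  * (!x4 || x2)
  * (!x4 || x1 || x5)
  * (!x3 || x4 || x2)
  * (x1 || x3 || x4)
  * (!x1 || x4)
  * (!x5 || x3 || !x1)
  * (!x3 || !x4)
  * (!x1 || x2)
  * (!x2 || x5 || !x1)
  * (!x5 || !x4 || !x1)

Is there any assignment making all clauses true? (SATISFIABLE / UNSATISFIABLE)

UNSATISFIABLE

x3 = True:
  propagation gives x1=True, x2=True; an empty clause results — contradiction.
x3 = False:
  propagation gives x2=True, x1=False, x4=False; an empty clause results — contradiction.
Every branch closes, so no satisfying assignment exists.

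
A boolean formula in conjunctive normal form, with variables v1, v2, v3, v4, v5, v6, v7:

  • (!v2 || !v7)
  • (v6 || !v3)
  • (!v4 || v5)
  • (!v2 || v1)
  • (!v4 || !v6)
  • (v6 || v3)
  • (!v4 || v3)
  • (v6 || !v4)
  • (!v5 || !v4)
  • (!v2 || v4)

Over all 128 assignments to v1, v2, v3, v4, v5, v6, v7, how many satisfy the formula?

Case analysis on v4 and v6:
  v4=1, v6=1: a clause becomes empty — 0.
  v4=1, v6=0: a clause becomes empty — 0.
  v4=0, v6=1: forces v2=0; v1, v3, v5, v7 free → 2^4 = 16.
  v4=0, v6=0: a clause becomes empty — 0.
Total: 0 + 0 + 16 + 0 = 16.

16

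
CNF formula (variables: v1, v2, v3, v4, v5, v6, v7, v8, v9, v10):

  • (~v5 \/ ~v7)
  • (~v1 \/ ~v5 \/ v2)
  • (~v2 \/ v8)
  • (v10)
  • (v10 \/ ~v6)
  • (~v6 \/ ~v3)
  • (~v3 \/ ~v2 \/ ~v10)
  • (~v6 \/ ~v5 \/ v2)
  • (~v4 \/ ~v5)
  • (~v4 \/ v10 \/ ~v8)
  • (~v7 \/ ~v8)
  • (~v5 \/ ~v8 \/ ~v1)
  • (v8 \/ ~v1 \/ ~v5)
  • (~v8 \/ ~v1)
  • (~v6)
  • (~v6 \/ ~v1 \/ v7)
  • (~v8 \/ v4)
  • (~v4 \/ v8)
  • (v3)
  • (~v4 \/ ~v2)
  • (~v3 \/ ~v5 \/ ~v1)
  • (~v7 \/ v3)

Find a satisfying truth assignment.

v1=False, v2=False, v3=True, v4=True, v5=False, v6=False, v7=False, v8=True, v9=True, v10=True

Check each clause:
  1. (~v5 \/ ~v7) — ~v7 is true.
  2. (~v1 \/ ~v5 \/ v2) — ~v5 is true.
  3. (~v2 \/ v8) — v8 is true.
  4. (v10) — v10 is true.
  5. (~v6 \/ v10) — v10 is true.
  6. (~v6 \/ ~v3) — ~v6 is true.
  7. (~v3 \/ ~v2 \/ ~v10) — ~v2 is true.
  8. (v2 \/ ~v6 \/ ~v5) — ~v6 is true.
  9. (~v5 \/ ~v4) — ~v5 is true.
  10. (~v8 \/ v10 \/ ~v4) — v10 is true.
  11. (~v8 \/ ~v7) — ~v7 is true.
  12. (~v8 \/ ~v1 \/ ~v5) — ~v5 is true.
  13. (v8 \/ ~v1 \/ ~v5) — v8 is true.
  14. (~v1 \/ ~v8) — ~v1 is true.
  15. (~v6) — ~v6 is true.
  16. (v7 \/ ~v6 \/ ~v1) — ~v6 is true.
  17. (v4 \/ ~v8) — v4 is true.
  18. (v8 \/ ~v4) — v8 is true.
  19. (v3) — v3 is true.
  20. (~v2 \/ ~v4) — ~v2 is true.
  21. (~v5 \/ ~v3 \/ ~v1) — ~v5 is true.
  22. (~v7 \/ v3) — ~v7 is true.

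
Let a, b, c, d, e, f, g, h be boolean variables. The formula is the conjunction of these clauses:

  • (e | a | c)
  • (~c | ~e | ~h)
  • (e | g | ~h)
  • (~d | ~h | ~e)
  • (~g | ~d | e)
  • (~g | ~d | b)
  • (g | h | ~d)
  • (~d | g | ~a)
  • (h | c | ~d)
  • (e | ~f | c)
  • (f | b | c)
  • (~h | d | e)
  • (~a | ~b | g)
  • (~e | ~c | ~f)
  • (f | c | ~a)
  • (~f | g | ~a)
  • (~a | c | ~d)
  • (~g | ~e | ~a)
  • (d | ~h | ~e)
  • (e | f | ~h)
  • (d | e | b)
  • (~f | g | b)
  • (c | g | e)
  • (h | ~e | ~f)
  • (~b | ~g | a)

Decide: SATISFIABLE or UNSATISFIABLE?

SATISFIABLE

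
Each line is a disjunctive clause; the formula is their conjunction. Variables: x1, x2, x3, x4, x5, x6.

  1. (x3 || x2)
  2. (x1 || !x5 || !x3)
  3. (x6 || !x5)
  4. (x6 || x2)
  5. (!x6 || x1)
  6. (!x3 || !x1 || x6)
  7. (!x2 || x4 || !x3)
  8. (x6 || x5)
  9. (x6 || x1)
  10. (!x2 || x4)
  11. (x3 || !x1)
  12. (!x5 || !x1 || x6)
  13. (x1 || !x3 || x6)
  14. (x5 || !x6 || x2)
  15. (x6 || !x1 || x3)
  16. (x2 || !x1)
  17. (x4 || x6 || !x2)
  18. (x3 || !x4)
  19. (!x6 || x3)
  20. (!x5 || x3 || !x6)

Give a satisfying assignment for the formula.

x1 = T, x2 = T, x3 = T, x4 = T, x5 = T, x6 = T

Check each clause:
  1. (x3 || x2) — x2 is true.
  2. (x1 || !x5 || !x3) — x1 is true.
  3. (x6 || !x5) — x6 is true.
  4. (x6 || x2) — x2 is true.
  5. (!x6 || x1) — x1 is true.
  6. (!x3 || x6 || !x1) — x6 is true.
  7. (!x3 || x4 || !x2) — x4 is true.
  8. (x6 || x5) — x5 is true.
  9. (x1 || x6) — x1 is true.
  10. (x4 || !x2) — x4 is true.
  11. (x3 || !x1) — x3 is true.
  12. (x6 || !x1 || !x5) — x6 is true.
  13. (x6 || x1 || !x3) — x1 is true.
  14. (!x6 || x5 || x2) — x2 is true.
  15. (x6 || x3 || !x1) — x3 is true.
  16. (x2 || !x1) — x2 is true.
  17. (x4 || x6 || !x2) — x4 is true.
  18. (x3 || !x4) — x3 is true.
  19. (x3 || !x6) — x3 is true.
  20. (!x5 || !x6 || x3) — x3 is true.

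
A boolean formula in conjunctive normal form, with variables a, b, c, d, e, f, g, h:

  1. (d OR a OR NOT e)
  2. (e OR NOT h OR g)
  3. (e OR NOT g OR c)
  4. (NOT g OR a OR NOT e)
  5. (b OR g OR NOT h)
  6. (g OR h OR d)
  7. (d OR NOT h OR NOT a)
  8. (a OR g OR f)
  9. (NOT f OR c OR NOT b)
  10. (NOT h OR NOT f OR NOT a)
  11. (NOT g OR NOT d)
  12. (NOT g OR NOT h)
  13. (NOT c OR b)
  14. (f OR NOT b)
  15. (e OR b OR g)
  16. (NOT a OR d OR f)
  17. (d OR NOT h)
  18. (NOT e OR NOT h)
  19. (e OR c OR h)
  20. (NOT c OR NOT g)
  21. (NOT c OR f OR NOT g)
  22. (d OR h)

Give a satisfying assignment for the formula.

a = True, b = True, c = True, d = True, e = True, f = True, g = False, h = False

Check each clause:
  1. (d OR NOT e OR a) — a is true.
  2. (g OR e OR NOT h) — NOT h is true.
  3. (NOT g OR e OR c) — NOT g is true.
  4. (NOT e OR NOT g OR a) — NOT g is true.
  5. (NOT h OR b OR g) — NOT h is true.
  6. (d OR g OR h) — d is true.
  7. (NOT h OR NOT a OR d) — NOT h is true.
  8. (f OR g OR a) — a is true.
  9. (c OR NOT b OR NOT f) — c is true.
  10. (NOT a OR NOT f OR NOT h) — NOT h is true.
  11. (NOT g OR NOT d) — NOT g is true.
  12. (NOT g OR NOT h) — NOT h is true.
  13. (NOT c OR b) — b is true.
  14. (f OR NOT b) — f is true.
  15. (b OR e OR g) — b is true.
  16. (d OR NOT a OR f) — d is true.
  17. (NOT h OR d) — NOT h is true.
  18. (NOT e OR NOT h) — NOT h is true.
  19. (c OR h OR e) — c is true.
  20. (NOT g OR NOT c) — NOT g is true.
  21. (NOT c OR f OR NOT g) — NOT g is true.
  22. (d OR h) — d is true.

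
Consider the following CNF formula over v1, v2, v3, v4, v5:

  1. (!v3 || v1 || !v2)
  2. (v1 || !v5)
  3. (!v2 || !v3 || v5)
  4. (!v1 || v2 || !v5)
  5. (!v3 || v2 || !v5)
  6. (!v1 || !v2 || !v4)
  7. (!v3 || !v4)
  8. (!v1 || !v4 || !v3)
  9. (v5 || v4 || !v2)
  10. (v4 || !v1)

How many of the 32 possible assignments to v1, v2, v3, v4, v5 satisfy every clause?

5

The models are:
  v1=0 v2=0 v3=0 v4=0 v5=0
  v1=0 v2=0 v3=0 v4=1 v5=0
  v1=0 v2=0 v3=1 v4=0 v5=0
  v1=0 v2=1 v3=0 v4=1 v5=0
  v1=1 v2=0 v3=0 v4=1 v5=0
Count: 5.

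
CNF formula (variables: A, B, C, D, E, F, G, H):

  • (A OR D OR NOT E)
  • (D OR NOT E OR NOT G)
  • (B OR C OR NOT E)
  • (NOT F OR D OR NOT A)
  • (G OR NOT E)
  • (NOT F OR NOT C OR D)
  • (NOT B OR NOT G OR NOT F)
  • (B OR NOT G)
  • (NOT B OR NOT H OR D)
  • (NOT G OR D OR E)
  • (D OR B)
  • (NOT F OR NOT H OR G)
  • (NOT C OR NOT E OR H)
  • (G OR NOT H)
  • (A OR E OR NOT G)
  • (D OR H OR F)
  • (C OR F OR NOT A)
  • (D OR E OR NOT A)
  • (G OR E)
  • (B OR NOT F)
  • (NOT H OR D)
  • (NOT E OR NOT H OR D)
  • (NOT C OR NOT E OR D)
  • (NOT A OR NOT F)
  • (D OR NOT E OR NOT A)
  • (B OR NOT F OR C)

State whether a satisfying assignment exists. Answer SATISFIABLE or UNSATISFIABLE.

Pure literal: D appears only positively; assign D = True.
Set A = True and propagate.
  then F is forced to False.
  then C is forced to True.
The remaining clauses are satisfied by B = True, E = True, G = True, H = True.
Every clause has at least one true literal under this assignment.
So A=1, B=1, C=1, D=1, E=1, F=0, G=1, H=1 is a satisfying assignment.

SATISFIABLE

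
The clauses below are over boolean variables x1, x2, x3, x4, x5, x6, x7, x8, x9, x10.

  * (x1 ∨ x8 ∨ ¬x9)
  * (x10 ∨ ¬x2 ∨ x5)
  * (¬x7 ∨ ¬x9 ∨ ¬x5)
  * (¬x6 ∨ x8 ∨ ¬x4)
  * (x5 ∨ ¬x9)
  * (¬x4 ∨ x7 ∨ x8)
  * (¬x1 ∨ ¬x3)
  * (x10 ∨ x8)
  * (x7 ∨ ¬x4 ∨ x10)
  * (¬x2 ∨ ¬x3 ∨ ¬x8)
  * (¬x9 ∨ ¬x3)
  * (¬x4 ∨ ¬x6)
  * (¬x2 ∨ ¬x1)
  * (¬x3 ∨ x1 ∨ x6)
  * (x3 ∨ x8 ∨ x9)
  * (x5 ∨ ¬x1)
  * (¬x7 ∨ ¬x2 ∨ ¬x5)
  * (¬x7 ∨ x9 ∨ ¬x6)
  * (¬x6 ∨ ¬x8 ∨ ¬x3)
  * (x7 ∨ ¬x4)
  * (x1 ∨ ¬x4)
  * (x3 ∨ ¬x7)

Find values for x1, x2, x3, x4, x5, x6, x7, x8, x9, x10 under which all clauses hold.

x1=True, x2=False, x3=False, x4=False, x5=True, x6=False, x7=False, x8=True, x9=False, x10=False

x2 occurs only negated in the remaining clauses — set x2 = False.
Pure literal: x4 appears only negated; assign x4 = False.
Set x1 = True and propagate.
  then x3 is forced to False.
  then x5 is forced to True.
  then x7 is forced to False.
Set x8 = True and propagate.
x6, x9, x10 are now unconstrained; take x6 = False, x9 = False, x10 = False.
Check each clause:
  1. (x1 ∨ x8 ∨ ¬x9) — x8 is true.
  2. (¬x2 ∨ x10 ∨ x5) — x5 is true.
  3. (¬x7 ∨ ¬x5 ∨ ¬x9) — ¬x7 is true.
  4. (x8 ∨ ¬x6 ∨ ¬x4) — x8 is true.
  5. (¬x9 ∨ x5) — x5 is true.
  6. (¬x4 ∨ x7 ∨ x8) — x8 is true.
  7. (¬x1 ∨ ¬x3) — ¬x3 is true.
  8. (x10 ∨ x8) — x8 is true.
  9. (¬x4 ∨ x7 ∨ x10) — ¬x4 is true.
  10. (¬x3 ∨ ¬x8 ∨ ¬x2) — ¬x3 is true.
  11. (¬x3 ∨ ¬x9) — ¬x3 is true.
  12. (¬x6 ∨ ¬x4) — ¬x6 is true.
  13. (¬x2 ∨ ¬x1) — ¬x2 is true.
  14. (¬x3 ∨ x6 ∨ x1) — x1 is true.
  15. (x3 ∨ x9 ∨ x8) — x8 is true.
  16. (x5 ∨ ¬x1) — x5 is true.
  17. (¬x2 ∨ ¬x5 ∨ ¬x7) — ¬x7 is true.
  18. (¬x7 ∨ ¬x6 ∨ x9) — ¬x7 is true.
  19. (¬x3 ∨ ¬x6 ∨ ¬x8) — ¬x6 is true.
  20. (¬x4 ∨ x7) — ¬x4 is true.
  21. (¬x4 ∨ x1) — x1 is true.
  22. (¬x7 ∨ x3) — ¬x7 is true.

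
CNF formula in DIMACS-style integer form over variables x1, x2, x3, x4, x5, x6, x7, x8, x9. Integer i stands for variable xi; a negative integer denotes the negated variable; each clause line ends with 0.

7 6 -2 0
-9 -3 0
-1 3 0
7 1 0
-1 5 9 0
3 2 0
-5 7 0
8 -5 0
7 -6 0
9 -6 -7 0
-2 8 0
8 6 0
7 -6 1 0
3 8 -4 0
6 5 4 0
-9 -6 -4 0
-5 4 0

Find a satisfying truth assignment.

x1 = 1, x2 = 0, x3 = 1, x4 = 1, x5 = 1, x6 = 0, x7 = 1, x8 = 1, x9 = 0

Check each clause:
  1. {¬x2, x6, x7} — x7 is true.
  2. {¬x9, ¬x3} — ¬x9 is true.
  3. {¬x1, x3} — x3 is true.
  4. {x7, x1} — x1 is true.
  5. {x9, ¬x1, x5} — x5 is true.
  6. {x2, x3} — x3 is true.
  7. {¬x5, x7} — x7 is true.
  8. {¬x5, x8} — x8 is true.
  9. {x7, ¬x6} — ¬x6 is true.
  10. {x9, ¬x6, ¬x7} — ¬x6 is true.
  11. {¬x2, x8} — x8 is true.
  12. {x8, x6} — x8 is true.
  13. {x1, ¬x6, x7} — x1 is true.
  14. {x3, ¬x4, x8} — x8 is true.
  15. {x4, x5, x6} — x4 is true.
  16. {¬x4, ¬x6, ¬x9} — ¬x6 is true.
  17. {x4, ¬x5} — x4 is true.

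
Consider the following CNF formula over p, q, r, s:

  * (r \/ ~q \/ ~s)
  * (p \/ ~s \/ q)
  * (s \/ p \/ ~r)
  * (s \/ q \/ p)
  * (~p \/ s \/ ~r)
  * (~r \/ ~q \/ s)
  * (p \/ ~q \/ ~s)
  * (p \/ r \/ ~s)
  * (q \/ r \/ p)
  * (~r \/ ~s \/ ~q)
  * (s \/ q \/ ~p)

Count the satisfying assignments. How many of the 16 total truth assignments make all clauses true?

4

Satisfying assignments:
  p=F q=T r=F s=F
  p=T q=F r=F s=T
  p=T q=F r=T s=T
  p=T q=T r=F s=F
Count: 4.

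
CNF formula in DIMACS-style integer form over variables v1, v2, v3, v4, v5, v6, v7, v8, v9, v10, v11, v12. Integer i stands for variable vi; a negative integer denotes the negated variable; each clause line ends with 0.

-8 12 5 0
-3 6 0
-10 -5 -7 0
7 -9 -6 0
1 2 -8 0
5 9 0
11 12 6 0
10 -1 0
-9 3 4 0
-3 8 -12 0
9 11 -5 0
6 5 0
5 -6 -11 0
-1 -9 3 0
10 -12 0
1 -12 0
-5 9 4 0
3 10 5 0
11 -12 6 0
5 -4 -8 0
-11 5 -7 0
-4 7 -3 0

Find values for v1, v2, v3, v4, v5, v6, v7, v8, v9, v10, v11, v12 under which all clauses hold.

Branch on v1: take v1 = False.
  then v12 is forced to False.
Try v2 = False.
  then v8 is forced to False.
For the remaining variables, v3 = False, v4 = True, v5 = True, v6 = False, v7 = False, v9 = True, v10 = True, v11 = True works.
Every clause has at least one true literal under this assignment.

v1=0  v2=0  v3=0  v4=1  v5=1  v6=0  v7=0  v8=0  v9=1  v10=1  v11=1  v12=0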